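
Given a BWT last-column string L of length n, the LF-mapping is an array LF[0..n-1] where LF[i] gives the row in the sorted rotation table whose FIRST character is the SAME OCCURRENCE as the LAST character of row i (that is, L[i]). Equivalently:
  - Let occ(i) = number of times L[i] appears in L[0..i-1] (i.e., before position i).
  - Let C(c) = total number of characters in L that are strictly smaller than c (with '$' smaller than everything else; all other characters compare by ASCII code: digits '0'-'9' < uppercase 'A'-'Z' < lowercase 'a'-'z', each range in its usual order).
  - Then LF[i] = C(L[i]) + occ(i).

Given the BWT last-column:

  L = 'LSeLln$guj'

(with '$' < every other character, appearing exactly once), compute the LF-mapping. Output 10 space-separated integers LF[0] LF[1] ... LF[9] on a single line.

Char counts: '$':1, 'L':2, 'S':1, 'e':1, 'g':1, 'j':1, 'l':1, 'n':1, 'u':1
C (first-col start): C('$')=0, C('L')=1, C('S')=3, C('e')=4, C('g')=5, C('j')=6, C('l')=7, C('n')=8, C('u')=9
L[0]='L': occ=0, LF[0]=C('L')+0=1+0=1
L[1]='S': occ=0, LF[1]=C('S')+0=3+0=3
L[2]='e': occ=0, LF[2]=C('e')+0=4+0=4
L[3]='L': occ=1, LF[3]=C('L')+1=1+1=2
L[4]='l': occ=0, LF[4]=C('l')+0=7+0=7
L[5]='n': occ=0, LF[5]=C('n')+0=8+0=8
L[6]='$': occ=0, LF[6]=C('$')+0=0+0=0
L[7]='g': occ=0, LF[7]=C('g')+0=5+0=5
L[8]='u': occ=0, LF[8]=C('u')+0=9+0=9
L[9]='j': occ=0, LF[9]=C('j')+0=6+0=6

Answer: 1 3 4 2 7 8 0 5 9 6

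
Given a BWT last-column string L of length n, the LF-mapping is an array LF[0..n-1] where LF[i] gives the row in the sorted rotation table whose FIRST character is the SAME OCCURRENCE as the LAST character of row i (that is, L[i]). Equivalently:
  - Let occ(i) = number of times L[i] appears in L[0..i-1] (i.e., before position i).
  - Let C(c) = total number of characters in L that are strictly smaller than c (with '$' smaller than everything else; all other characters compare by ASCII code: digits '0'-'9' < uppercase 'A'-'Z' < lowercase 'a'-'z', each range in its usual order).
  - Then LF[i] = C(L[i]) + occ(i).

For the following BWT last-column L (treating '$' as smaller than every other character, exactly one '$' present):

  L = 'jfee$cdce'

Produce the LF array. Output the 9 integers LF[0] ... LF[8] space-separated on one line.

Answer: 8 7 4 5 0 1 3 2 6

Derivation:
Char counts: '$':1, 'c':2, 'd':1, 'e':3, 'f':1, 'j':1
C (first-col start): C('$')=0, C('c')=1, C('d')=3, C('e')=4, C('f')=7, C('j')=8
L[0]='j': occ=0, LF[0]=C('j')+0=8+0=8
L[1]='f': occ=0, LF[1]=C('f')+0=7+0=7
L[2]='e': occ=0, LF[2]=C('e')+0=4+0=4
L[3]='e': occ=1, LF[3]=C('e')+1=4+1=5
L[4]='$': occ=0, LF[4]=C('$')+0=0+0=0
L[5]='c': occ=0, LF[5]=C('c')+0=1+0=1
L[6]='d': occ=0, LF[6]=C('d')+0=3+0=3
L[7]='c': occ=1, LF[7]=C('c')+1=1+1=2
L[8]='e': occ=2, LF[8]=C('e')+2=4+2=6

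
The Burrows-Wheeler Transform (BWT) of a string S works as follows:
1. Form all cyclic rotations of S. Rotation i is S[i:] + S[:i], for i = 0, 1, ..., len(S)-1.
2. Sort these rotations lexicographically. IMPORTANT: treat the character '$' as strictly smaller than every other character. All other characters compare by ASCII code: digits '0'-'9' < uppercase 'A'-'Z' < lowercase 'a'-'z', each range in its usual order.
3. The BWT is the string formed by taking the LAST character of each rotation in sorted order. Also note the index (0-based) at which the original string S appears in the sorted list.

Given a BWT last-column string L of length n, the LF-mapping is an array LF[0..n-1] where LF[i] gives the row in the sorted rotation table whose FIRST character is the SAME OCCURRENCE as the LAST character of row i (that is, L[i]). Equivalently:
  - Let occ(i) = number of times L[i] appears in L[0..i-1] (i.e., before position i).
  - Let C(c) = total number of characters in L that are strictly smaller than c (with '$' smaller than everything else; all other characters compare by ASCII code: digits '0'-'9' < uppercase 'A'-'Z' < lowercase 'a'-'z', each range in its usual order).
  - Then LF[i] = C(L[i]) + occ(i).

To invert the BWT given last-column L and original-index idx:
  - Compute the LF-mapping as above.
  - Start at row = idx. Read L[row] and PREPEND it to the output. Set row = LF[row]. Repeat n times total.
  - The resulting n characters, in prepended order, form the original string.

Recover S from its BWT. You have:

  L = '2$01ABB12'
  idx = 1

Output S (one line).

Answer: 011B2BA2$

Derivation:
LF mapping: 4 0 1 2 6 7 8 3 5
Walk LF starting at row 1, prepending L[row]:
  step 1: row=1, L[1]='$', prepend. Next row=LF[1]=0
  step 2: row=0, L[0]='2', prepend. Next row=LF[0]=4
  step 3: row=4, L[4]='A', prepend. Next row=LF[4]=6
  step 4: row=6, L[6]='B', prepend. Next row=LF[6]=8
  step 5: row=8, L[8]='2', prepend. Next row=LF[8]=5
  step 6: row=5, L[5]='B', prepend. Next row=LF[5]=7
  step 7: row=7, L[7]='1', prepend. Next row=LF[7]=3
  step 8: row=3, L[3]='1', prepend. Next row=LF[3]=2
  step 9: row=2, L[2]='0', prepend. Next row=LF[2]=1
Reversed output: 011B2BA2$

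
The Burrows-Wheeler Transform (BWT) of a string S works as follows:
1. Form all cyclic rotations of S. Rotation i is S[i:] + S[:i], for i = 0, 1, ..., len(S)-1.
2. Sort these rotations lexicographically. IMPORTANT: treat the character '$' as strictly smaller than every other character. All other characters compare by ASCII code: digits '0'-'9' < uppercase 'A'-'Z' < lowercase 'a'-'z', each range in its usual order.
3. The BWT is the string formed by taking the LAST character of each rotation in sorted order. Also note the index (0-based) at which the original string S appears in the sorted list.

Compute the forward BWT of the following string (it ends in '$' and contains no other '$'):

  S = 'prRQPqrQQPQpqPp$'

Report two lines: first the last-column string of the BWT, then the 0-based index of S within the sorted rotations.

All 16 rotations (rotation i = S[i:]+S[:i]):
  rot[0] = prRQPqrQQPQpqPp$
  rot[1] = rRQPqrQQPQpqPp$p
  rot[2] = RQPqrQQPQpqPp$pr
  rot[3] = QPqrQQPQpqPp$prR
  rot[4] = PqrQQPQpqPp$prRQ
  rot[5] = qrQQPQpqPp$prRQP
  rot[6] = rQQPQpqPp$prRQPq
  rot[7] = QQPQpqPp$prRQPqr
  rot[8] = QPQpqPp$prRQPqrQ
  rot[9] = PQpqPp$prRQPqrQQ
  rot[10] = QpqPp$prRQPqrQQP
  rot[11] = pqPp$prRQPqrQQPQ
  rot[12] = qPp$prRQPqrQQPQp
  rot[13] = Pp$prRQPqrQQPQpq
  rot[14] = p$prRQPqrQQPQpqP
  rot[15] = $prRQPqrQQPQpqPp
Sorted (with $ < everything):
  sorted[0] = $prRQPqrQQPQpqPp  (last char: 'p')
  sorted[1] = PQpqPp$prRQPqrQQ  (last char: 'Q')
  sorted[2] = Pp$prRQPqrQQPQpq  (last char: 'q')
  sorted[3] = PqrQQPQpqPp$prRQ  (last char: 'Q')
  sorted[4] = QPQpqPp$prRQPqrQ  (last char: 'Q')
  sorted[5] = QPqrQQPQpqPp$prR  (last char: 'R')
  sorted[6] = QQPQpqPp$prRQPqr  (last char: 'r')
  sorted[7] = QpqPp$prRQPqrQQP  (last char: 'P')
  sorted[8] = RQPqrQQPQpqPp$pr  (last char: 'r')
  sorted[9] = p$prRQPqrQQPQpqP  (last char: 'P')
  sorted[10] = pqPp$prRQPqrQQPQ  (last char: 'Q')
  sorted[11] = prRQPqrQQPQpqPp$  (last char: '$')
  sorted[12] = qPp$prRQPqrQQPQp  (last char: 'p')
  sorted[13] = qrQQPQpqPp$prRQP  (last char: 'P')
  sorted[14] = rQQPQpqPp$prRQPq  (last char: 'q')
  sorted[15] = rRQPqrQQPQpqPp$p  (last char: 'p')
Last column: pQqQQRrPrPQ$pPqp
Original string S is at sorted index 11

Answer: pQqQQRrPrPQ$pPqp
11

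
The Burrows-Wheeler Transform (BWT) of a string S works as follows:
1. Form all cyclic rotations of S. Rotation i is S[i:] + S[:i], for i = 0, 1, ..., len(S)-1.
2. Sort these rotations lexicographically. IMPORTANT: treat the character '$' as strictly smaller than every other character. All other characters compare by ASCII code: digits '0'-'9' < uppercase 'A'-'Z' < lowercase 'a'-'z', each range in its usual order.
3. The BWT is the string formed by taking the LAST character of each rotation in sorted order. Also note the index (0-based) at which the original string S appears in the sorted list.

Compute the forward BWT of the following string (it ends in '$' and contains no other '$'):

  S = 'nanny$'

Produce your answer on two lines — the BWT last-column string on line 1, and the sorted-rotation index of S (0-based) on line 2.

Answer: yn$ann
2

Derivation:
All 6 rotations (rotation i = S[i:]+S[:i]):
  rot[0] = nanny$
  rot[1] = anny$n
  rot[2] = nny$na
  rot[3] = ny$nan
  rot[4] = y$nann
  rot[5] = $nanny
Sorted (with $ < everything):
  sorted[0] = $nanny  (last char: 'y')
  sorted[1] = anny$n  (last char: 'n')
  sorted[2] = nanny$  (last char: '$')
  sorted[3] = nny$na  (last char: 'a')
  sorted[4] = ny$nan  (last char: 'n')
  sorted[5] = y$nann  (last char: 'n')
Last column: yn$ann
Original string S is at sorted index 2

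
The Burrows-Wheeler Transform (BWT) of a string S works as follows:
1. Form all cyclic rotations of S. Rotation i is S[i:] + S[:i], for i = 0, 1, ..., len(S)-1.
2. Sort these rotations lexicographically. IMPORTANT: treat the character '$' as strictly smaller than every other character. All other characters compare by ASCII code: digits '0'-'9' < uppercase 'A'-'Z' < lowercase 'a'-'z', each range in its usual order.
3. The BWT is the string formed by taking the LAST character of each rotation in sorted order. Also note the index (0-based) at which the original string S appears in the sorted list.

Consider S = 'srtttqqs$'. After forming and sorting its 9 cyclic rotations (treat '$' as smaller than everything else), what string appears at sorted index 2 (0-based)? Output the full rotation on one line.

Answer: qs$srtttq

Derivation:
All 9 rotations (rotation i = S[i:]+S[:i]):
  rot[0] = srtttqqs$
  rot[1] = rtttqqs$s
  rot[2] = tttqqs$sr
  rot[3] = ttqqs$srt
  rot[4] = tqqs$srtt
  rot[5] = qqs$srttt
  rot[6] = qs$srtttq
  rot[7] = s$srtttqq
  rot[8] = $srtttqqs
Sorted (with $ < everything):
  sorted[0] = $srtttqqs
  sorted[1] = qqs$srttt
  sorted[2] = qs$srtttq
  sorted[3] = rtttqqs$s
  sorted[4] = s$srtttqq
  sorted[5] = srtttqqs$
  sorted[6] = tqqs$srtt
  sorted[7] = ttqqs$srt
  sorted[8] = tttqqs$sr
sorted[2] = qs$srtttq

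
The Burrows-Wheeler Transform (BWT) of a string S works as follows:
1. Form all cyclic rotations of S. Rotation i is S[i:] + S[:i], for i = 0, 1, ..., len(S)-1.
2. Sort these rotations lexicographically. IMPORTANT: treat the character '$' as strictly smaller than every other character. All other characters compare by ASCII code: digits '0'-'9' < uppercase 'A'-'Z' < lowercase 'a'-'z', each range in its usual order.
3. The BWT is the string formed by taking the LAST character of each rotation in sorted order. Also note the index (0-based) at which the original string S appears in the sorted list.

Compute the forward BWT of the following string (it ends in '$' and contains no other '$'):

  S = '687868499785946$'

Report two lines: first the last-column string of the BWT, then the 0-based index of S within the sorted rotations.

All 16 rotations (rotation i = S[i:]+S[:i]):
  rot[0] = 687868499785946$
  rot[1] = 87868499785946$6
  rot[2] = 7868499785946$68
  rot[3] = 868499785946$687
  rot[4] = 68499785946$6878
  rot[5] = 8499785946$68786
  rot[6] = 499785946$687868
  rot[7] = 99785946$6878684
  rot[8] = 9785946$68786849
  rot[9] = 785946$687868499
  rot[10] = 85946$6878684997
  rot[11] = 5946$68786849978
  rot[12] = 946$687868499785
  rot[13] = 46$6878684997859
  rot[14] = 6$68786849978594
  rot[15] = $687868499785946
Sorted (with $ < everything):
  sorted[0] = $687868499785946  (last char: '6')
  sorted[1] = 46$6878684997859  (last char: '9')
  sorted[2] = 499785946$687868  (last char: '8')
  sorted[3] = 5946$68786849978  (last char: '8')
  sorted[4] = 6$68786849978594  (last char: '4')
  sorted[5] = 68499785946$6878  (last char: '8')
  sorted[6] = 687868499785946$  (last char: '$')
  sorted[7] = 785946$687868499  (last char: '9')
  sorted[8] = 7868499785946$68  (last char: '8')
  sorted[9] = 8499785946$68786  (last char: '6')
  sorted[10] = 85946$6878684997  (last char: '7')
  sorted[11] = 868499785946$687  (last char: '7')
  sorted[12] = 87868499785946$6  (last char: '6')
  sorted[13] = 946$687868499785  (last char: '5')
  sorted[14] = 9785946$68786849  (last char: '9')
  sorted[15] = 99785946$6878684  (last char: '4')
Last column: 698848$986776594
Original string S is at sorted index 6

Answer: 698848$986776594
6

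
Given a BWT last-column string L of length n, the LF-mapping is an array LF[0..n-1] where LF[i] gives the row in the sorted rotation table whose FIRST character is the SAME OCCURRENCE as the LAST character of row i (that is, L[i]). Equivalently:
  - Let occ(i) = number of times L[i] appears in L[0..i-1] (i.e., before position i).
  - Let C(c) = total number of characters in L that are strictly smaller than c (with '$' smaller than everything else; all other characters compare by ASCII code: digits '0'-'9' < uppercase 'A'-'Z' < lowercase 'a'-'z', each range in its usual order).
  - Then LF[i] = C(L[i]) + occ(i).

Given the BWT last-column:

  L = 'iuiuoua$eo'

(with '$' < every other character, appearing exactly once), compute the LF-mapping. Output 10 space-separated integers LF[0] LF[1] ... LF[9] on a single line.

Char counts: '$':1, 'a':1, 'e':1, 'i':2, 'o':2, 'u':3
C (first-col start): C('$')=0, C('a')=1, C('e')=2, C('i')=3, C('o')=5, C('u')=7
L[0]='i': occ=0, LF[0]=C('i')+0=3+0=3
L[1]='u': occ=0, LF[1]=C('u')+0=7+0=7
L[2]='i': occ=1, LF[2]=C('i')+1=3+1=4
L[3]='u': occ=1, LF[3]=C('u')+1=7+1=8
L[4]='o': occ=0, LF[4]=C('o')+0=5+0=5
L[5]='u': occ=2, LF[5]=C('u')+2=7+2=9
L[6]='a': occ=0, LF[6]=C('a')+0=1+0=1
L[7]='$': occ=0, LF[7]=C('$')+0=0+0=0
L[8]='e': occ=0, LF[8]=C('e')+0=2+0=2
L[9]='o': occ=1, LF[9]=C('o')+1=5+1=6

Answer: 3 7 4 8 5 9 1 0 2 6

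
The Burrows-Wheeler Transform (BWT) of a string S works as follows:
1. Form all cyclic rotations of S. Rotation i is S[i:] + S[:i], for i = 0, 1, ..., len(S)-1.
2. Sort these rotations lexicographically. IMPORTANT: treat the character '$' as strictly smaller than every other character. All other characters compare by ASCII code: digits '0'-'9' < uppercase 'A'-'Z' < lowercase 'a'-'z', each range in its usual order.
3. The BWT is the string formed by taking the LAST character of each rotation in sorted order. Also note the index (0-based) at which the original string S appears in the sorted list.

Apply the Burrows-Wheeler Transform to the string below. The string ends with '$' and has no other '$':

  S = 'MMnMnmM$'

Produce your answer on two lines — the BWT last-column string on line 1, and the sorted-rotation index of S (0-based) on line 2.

Answer: Mm$MnnMM
2

Derivation:
All 8 rotations (rotation i = S[i:]+S[:i]):
  rot[0] = MMnMnmM$
  rot[1] = MnMnmM$M
  rot[2] = nMnmM$MM
  rot[3] = MnmM$MMn
  rot[4] = nmM$MMnM
  rot[5] = mM$MMnMn
  rot[6] = M$MMnMnm
  rot[7] = $MMnMnmM
Sorted (with $ < everything):
  sorted[0] = $MMnMnmM  (last char: 'M')
  sorted[1] = M$MMnMnm  (last char: 'm')
  sorted[2] = MMnMnmM$  (last char: '$')
  sorted[3] = MnMnmM$M  (last char: 'M')
  sorted[4] = MnmM$MMn  (last char: 'n')
  sorted[5] = mM$MMnMn  (last char: 'n')
  sorted[6] = nMnmM$MM  (last char: 'M')
  sorted[7] = nmM$MMnM  (last char: 'M')
Last column: Mm$MnnMM
Original string S is at sorted index 2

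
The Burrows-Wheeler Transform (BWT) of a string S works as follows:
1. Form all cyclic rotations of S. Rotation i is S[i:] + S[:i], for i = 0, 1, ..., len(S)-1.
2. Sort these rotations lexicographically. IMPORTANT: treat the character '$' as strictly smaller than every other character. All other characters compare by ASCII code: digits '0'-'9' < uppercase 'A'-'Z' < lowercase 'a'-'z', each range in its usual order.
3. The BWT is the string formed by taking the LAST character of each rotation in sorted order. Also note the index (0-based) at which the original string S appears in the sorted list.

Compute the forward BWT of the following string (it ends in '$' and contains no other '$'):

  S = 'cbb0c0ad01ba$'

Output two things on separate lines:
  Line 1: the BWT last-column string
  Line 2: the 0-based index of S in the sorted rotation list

Answer: adcb0b0b1c0$a
11

Derivation:
All 13 rotations (rotation i = S[i:]+S[:i]):
  rot[0] = cbb0c0ad01ba$
  rot[1] = bb0c0ad01ba$c
  rot[2] = b0c0ad01ba$cb
  rot[3] = 0c0ad01ba$cbb
  rot[4] = c0ad01ba$cbb0
  rot[5] = 0ad01ba$cbb0c
  rot[6] = ad01ba$cbb0c0
  rot[7] = d01ba$cbb0c0a
  rot[8] = 01ba$cbb0c0ad
  rot[9] = 1ba$cbb0c0ad0
  rot[10] = ba$cbb0c0ad01
  rot[11] = a$cbb0c0ad01b
  rot[12] = $cbb0c0ad01ba
Sorted (with $ < everything):
  sorted[0] = $cbb0c0ad01ba  (last char: 'a')
  sorted[1] = 01ba$cbb0c0ad  (last char: 'd')
  sorted[2] = 0ad01ba$cbb0c  (last char: 'c')
  sorted[3] = 0c0ad01ba$cbb  (last char: 'b')
  sorted[4] = 1ba$cbb0c0ad0  (last char: '0')
  sorted[5] = a$cbb0c0ad01b  (last char: 'b')
  sorted[6] = ad01ba$cbb0c0  (last char: '0')
  sorted[7] = b0c0ad01ba$cb  (last char: 'b')
  sorted[8] = ba$cbb0c0ad01  (last char: '1')
  sorted[9] = bb0c0ad01ba$c  (last char: 'c')
  sorted[10] = c0ad01ba$cbb0  (last char: '0')
  sorted[11] = cbb0c0ad01ba$  (last char: '$')
  sorted[12] = d01ba$cbb0c0a  (last char: 'a')
Last column: adcb0b0b1c0$a
Original string S is at sorted index 11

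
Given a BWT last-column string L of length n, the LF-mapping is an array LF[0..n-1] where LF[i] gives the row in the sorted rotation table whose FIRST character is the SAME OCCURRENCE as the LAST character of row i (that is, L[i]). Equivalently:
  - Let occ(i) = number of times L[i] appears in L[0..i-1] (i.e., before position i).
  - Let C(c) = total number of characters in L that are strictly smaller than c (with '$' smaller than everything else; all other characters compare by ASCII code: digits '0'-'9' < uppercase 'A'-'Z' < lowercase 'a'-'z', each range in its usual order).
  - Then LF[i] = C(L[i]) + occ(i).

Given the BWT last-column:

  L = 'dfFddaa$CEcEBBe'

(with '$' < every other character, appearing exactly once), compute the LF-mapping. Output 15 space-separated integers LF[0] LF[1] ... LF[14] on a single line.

Char counts: '$':1, 'B':2, 'C':1, 'E':2, 'F':1, 'a':2, 'c':1, 'd':3, 'e':1, 'f':1
C (first-col start): C('$')=0, C('B')=1, C('C')=3, C('E')=4, C('F')=6, C('a')=7, C('c')=9, C('d')=10, C('e')=13, C('f')=14
L[0]='d': occ=0, LF[0]=C('d')+0=10+0=10
L[1]='f': occ=0, LF[1]=C('f')+0=14+0=14
L[2]='F': occ=0, LF[2]=C('F')+0=6+0=6
L[3]='d': occ=1, LF[3]=C('d')+1=10+1=11
L[4]='d': occ=2, LF[4]=C('d')+2=10+2=12
L[5]='a': occ=0, LF[5]=C('a')+0=7+0=7
L[6]='a': occ=1, LF[6]=C('a')+1=7+1=8
L[7]='$': occ=0, LF[7]=C('$')+0=0+0=0
L[8]='C': occ=0, LF[8]=C('C')+0=3+0=3
L[9]='E': occ=0, LF[9]=C('E')+0=4+0=4
L[10]='c': occ=0, LF[10]=C('c')+0=9+0=9
L[11]='E': occ=1, LF[11]=C('E')+1=4+1=5
L[12]='B': occ=0, LF[12]=C('B')+0=1+0=1
L[13]='B': occ=1, LF[13]=C('B')+1=1+1=2
L[14]='e': occ=0, LF[14]=C('e')+0=13+0=13

Answer: 10 14 6 11 12 7 8 0 3 4 9 5 1 2 13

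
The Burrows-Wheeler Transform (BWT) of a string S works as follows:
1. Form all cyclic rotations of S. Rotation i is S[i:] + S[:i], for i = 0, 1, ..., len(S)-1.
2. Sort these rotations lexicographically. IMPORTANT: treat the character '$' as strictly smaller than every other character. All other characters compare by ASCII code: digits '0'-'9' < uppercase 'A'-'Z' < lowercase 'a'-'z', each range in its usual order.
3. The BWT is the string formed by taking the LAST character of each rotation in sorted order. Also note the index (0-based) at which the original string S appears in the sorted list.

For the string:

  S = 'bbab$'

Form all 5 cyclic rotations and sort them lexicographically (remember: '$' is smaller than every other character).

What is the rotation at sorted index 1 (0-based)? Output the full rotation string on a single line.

All 5 rotations (rotation i = S[i:]+S[:i]):
  rot[0] = bbab$
  rot[1] = bab$b
  rot[2] = ab$bb
  rot[3] = b$bba
  rot[4] = $bbab
Sorted (with $ < everything):
  sorted[0] = $bbab
  sorted[1] = ab$bb
  sorted[2] = b$bba
  sorted[3] = bab$b
  sorted[4] = bbab$
sorted[1] = ab$bb

Answer: ab$bb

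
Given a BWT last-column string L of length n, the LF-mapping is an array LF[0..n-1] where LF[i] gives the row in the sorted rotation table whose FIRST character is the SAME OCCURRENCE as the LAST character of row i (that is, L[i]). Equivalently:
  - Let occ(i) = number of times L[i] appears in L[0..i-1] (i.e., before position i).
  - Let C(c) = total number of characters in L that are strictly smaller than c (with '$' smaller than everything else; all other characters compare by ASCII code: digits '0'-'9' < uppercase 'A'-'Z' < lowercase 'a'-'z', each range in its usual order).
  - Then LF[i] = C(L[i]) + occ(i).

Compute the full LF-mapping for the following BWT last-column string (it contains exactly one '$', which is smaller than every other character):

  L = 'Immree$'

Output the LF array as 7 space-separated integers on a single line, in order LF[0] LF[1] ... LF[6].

Answer: 1 4 5 6 2 3 0

Derivation:
Char counts: '$':1, 'I':1, 'e':2, 'm':2, 'r':1
C (first-col start): C('$')=0, C('I')=1, C('e')=2, C('m')=4, C('r')=6
L[0]='I': occ=0, LF[0]=C('I')+0=1+0=1
L[1]='m': occ=0, LF[1]=C('m')+0=4+0=4
L[2]='m': occ=1, LF[2]=C('m')+1=4+1=5
L[3]='r': occ=0, LF[3]=C('r')+0=6+0=6
L[4]='e': occ=0, LF[4]=C('e')+0=2+0=2
L[5]='e': occ=1, LF[5]=C('e')+1=2+1=3
L[6]='$': occ=0, LF[6]=C('$')+0=0+0=0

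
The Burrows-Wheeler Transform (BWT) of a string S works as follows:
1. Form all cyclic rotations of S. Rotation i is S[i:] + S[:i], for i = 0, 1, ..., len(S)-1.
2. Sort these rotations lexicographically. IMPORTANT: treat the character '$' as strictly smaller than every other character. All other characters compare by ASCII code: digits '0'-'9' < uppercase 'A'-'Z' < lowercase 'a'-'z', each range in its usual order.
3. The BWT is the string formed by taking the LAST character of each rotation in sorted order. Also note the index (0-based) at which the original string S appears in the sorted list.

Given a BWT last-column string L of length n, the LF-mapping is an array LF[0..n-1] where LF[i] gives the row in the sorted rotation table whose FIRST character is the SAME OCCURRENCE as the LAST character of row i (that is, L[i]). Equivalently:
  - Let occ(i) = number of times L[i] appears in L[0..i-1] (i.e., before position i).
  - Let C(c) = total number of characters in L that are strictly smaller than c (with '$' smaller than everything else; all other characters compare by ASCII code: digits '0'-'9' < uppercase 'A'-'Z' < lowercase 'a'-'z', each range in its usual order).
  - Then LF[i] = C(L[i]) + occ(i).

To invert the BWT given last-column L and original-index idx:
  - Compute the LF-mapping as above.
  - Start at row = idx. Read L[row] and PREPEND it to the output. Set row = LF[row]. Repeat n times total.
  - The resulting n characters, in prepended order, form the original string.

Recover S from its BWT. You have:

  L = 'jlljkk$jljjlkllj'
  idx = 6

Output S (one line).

LF mapping: 1 10 11 2 7 8 0 3 12 4 5 13 9 14 15 6
Walk LF starting at row 6, prepending L[row]:
  step 1: row=6, L[6]='$', prepend. Next row=LF[6]=0
  step 2: row=0, L[0]='j', prepend. Next row=LF[0]=1
  step 3: row=1, L[1]='l', prepend. Next row=LF[1]=10
  step 4: row=10, L[10]='j', prepend. Next row=LF[10]=5
  step 5: row=5, L[5]='k', prepend. Next row=LF[5]=8
  step 6: row=8, L[8]='l', prepend. Next row=LF[8]=12
  step 7: row=12, L[12]='k', prepend. Next row=LF[12]=9
  step 8: row=9, L[9]='j', prepend. Next row=LF[9]=4
  step 9: row=4, L[4]='k', prepend. Next row=LF[4]=7
  step 10: row=7, L[7]='j', prepend. Next row=LF[7]=3
  step 11: row=3, L[3]='j', prepend. Next row=LF[3]=2
  step 12: row=2, L[2]='l', prepend. Next row=LF[2]=11
  step 13: row=11, L[11]='l', prepend. Next row=LF[11]=13
  step 14: row=13, L[13]='l', prepend. Next row=LF[13]=14
  step 15: row=14, L[14]='l', prepend. Next row=LF[14]=15
  step 16: row=15, L[15]='j', prepend. Next row=LF[15]=6
Reversed output: jlllljjkjklkjlj$

Answer: jlllljjkjklkjlj$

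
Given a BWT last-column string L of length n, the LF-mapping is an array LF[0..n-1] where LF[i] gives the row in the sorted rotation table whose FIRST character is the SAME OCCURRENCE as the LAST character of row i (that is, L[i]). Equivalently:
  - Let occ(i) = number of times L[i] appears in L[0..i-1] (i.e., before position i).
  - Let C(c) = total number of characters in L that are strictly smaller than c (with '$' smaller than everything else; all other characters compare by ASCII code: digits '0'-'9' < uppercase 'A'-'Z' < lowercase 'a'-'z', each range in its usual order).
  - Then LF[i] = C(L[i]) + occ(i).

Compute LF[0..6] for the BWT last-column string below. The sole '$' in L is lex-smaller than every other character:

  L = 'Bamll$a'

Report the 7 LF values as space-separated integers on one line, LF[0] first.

Answer: 1 2 6 4 5 0 3

Derivation:
Char counts: '$':1, 'B':1, 'a':2, 'l':2, 'm':1
C (first-col start): C('$')=0, C('B')=1, C('a')=2, C('l')=4, C('m')=6
L[0]='B': occ=0, LF[0]=C('B')+0=1+0=1
L[1]='a': occ=0, LF[1]=C('a')+0=2+0=2
L[2]='m': occ=0, LF[2]=C('m')+0=6+0=6
L[3]='l': occ=0, LF[3]=C('l')+0=4+0=4
L[4]='l': occ=1, LF[4]=C('l')+1=4+1=5
L[5]='$': occ=0, LF[5]=C('$')+0=0+0=0
L[6]='a': occ=1, LF[6]=C('a')+1=2+1=3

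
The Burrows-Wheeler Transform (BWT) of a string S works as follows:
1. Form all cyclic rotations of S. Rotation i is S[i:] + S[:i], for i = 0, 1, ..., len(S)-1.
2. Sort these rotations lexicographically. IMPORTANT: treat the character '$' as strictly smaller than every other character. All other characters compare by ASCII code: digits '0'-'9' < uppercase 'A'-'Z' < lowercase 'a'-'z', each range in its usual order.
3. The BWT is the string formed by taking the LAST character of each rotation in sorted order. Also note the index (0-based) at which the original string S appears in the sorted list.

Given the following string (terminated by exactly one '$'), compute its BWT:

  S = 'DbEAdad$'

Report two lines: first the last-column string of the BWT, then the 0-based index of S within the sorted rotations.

All 8 rotations (rotation i = S[i:]+S[:i]):
  rot[0] = DbEAdad$
  rot[1] = bEAdad$D
  rot[2] = EAdad$Db
  rot[3] = Adad$DbE
  rot[4] = dad$DbEA
  rot[5] = ad$DbEAd
  rot[6] = d$DbEAda
  rot[7] = $DbEAdad
Sorted (with $ < everything):
  sorted[0] = $DbEAdad  (last char: 'd')
  sorted[1] = Adad$DbE  (last char: 'E')
  sorted[2] = DbEAdad$  (last char: '$')
  sorted[3] = EAdad$Db  (last char: 'b')
  sorted[4] = ad$DbEAd  (last char: 'd')
  sorted[5] = bEAdad$D  (last char: 'D')
  sorted[6] = d$DbEAda  (last char: 'a')
  sorted[7] = dad$DbEA  (last char: 'A')
Last column: dE$bdDaA
Original string S is at sorted index 2

Answer: dE$bdDaA
2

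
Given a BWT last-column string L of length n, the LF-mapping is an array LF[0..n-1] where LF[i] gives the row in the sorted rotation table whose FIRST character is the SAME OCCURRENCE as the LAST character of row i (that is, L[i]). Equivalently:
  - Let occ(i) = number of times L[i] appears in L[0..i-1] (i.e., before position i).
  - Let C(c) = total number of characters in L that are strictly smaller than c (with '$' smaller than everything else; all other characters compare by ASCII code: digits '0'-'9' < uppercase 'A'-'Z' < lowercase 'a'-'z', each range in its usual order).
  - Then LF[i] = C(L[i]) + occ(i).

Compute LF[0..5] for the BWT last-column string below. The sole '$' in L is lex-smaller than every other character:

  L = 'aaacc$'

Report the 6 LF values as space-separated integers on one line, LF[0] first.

Answer: 1 2 3 4 5 0

Derivation:
Char counts: '$':1, 'a':3, 'c':2
C (first-col start): C('$')=0, C('a')=1, C('c')=4
L[0]='a': occ=0, LF[0]=C('a')+0=1+0=1
L[1]='a': occ=1, LF[1]=C('a')+1=1+1=2
L[2]='a': occ=2, LF[2]=C('a')+2=1+2=3
L[3]='c': occ=0, LF[3]=C('c')+0=4+0=4
L[4]='c': occ=1, LF[4]=C('c')+1=4+1=5
L[5]='$': occ=0, LF[5]=C('$')+0=0+0=0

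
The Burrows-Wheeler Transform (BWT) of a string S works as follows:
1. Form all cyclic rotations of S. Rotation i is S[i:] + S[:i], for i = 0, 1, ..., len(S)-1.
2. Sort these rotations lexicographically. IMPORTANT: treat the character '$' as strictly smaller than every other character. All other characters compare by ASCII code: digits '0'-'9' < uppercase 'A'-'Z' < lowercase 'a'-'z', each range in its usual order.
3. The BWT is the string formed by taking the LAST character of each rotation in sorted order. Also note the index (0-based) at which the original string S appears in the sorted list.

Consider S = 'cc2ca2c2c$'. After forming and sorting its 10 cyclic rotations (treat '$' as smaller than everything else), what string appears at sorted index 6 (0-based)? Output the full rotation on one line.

Answer: c2c$cc2ca2

Derivation:
All 10 rotations (rotation i = S[i:]+S[:i]):
  rot[0] = cc2ca2c2c$
  rot[1] = c2ca2c2c$c
  rot[2] = 2ca2c2c$cc
  rot[3] = ca2c2c$cc2
  rot[4] = a2c2c$cc2c
  rot[5] = 2c2c$cc2ca
  rot[6] = c2c$cc2ca2
  rot[7] = 2c$cc2ca2c
  rot[8] = c$cc2ca2c2
  rot[9] = $cc2ca2c2c
Sorted (with $ < everything):
  sorted[0] = $cc2ca2c2c
  sorted[1] = 2c$cc2ca2c
  sorted[2] = 2c2c$cc2ca
  sorted[3] = 2ca2c2c$cc
  sorted[4] = a2c2c$cc2c
  sorted[5] = c$cc2ca2c2
  sorted[6] = c2c$cc2ca2
  sorted[7] = c2ca2c2c$c
  sorted[8] = ca2c2c$cc2
  sorted[9] = cc2ca2c2c$
sorted[6] = c2c$cc2ca2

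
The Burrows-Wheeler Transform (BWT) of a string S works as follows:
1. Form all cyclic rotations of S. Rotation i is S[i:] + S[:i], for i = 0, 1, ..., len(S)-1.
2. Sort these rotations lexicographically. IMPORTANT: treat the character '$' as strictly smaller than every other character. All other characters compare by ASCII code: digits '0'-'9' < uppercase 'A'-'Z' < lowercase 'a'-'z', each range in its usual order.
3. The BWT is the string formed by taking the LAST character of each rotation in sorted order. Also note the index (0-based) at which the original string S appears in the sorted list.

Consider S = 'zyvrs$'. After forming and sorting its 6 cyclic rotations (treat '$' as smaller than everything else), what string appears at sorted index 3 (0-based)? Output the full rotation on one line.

Answer: vrs$zy

Derivation:
All 6 rotations (rotation i = S[i:]+S[:i]):
  rot[0] = zyvrs$
  rot[1] = yvrs$z
  rot[2] = vrs$zy
  rot[3] = rs$zyv
  rot[4] = s$zyvr
  rot[5] = $zyvrs
Sorted (with $ < everything):
  sorted[0] = $zyvrs
  sorted[1] = rs$zyv
  sorted[2] = s$zyvr
  sorted[3] = vrs$zy
  sorted[4] = yvrs$z
  sorted[5] = zyvrs$
sorted[3] = vrs$zy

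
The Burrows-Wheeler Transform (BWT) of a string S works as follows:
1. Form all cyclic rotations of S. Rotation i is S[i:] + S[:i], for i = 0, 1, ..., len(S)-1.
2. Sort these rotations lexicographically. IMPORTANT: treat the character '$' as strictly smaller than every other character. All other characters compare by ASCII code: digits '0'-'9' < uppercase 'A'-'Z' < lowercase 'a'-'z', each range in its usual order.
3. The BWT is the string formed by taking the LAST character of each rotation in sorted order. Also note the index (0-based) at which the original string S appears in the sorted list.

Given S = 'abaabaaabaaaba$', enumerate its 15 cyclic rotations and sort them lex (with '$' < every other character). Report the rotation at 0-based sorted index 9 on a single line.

All 15 rotations (rotation i = S[i:]+S[:i]):
  rot[0] = abaabaaabaaaba$
  rot[1] = baabaaabaaaba$a
  rot[2] = aabaaabaaaba$ab
  rot[3] = abaaabaaaba$aba
  rot[4] = baaabaaaba$abaa
  rot[5] = aaabaaaba$abaab
  rot[6] = aabaaaba$abaaba
  rot[7] = abaaaba$abaabaa
  rot[8] = baaaba$abaabaaa
  rot[9] = aaaba$abaabaaab
  rot[10] = aaba$abaabaaaba
  rot[11] = aba$abaabaaabaa
  rot[12] = ba$abaabaaabaaa
  rot[13] = a$abaabaaabaaab
  rot[14] = $abaabaaabaaaba
Sorted (with $ < everything):
  sorted[0] = $abaabaaabaaaba
  sorted[1] = a$abaabaaabaaab
  sorted[2] = aaaba$abaabaaab
  sorted[3] = aaabaaaba$abaab
  sorted[4] = aaba$abaabaaaba
  sorted[5] = aabaaaba$abaaba
  sorted[6] = aabaaabaaaba$ab
  sorted[7] = aba$abaabaaabaa
  sorted[8] = abaaaba$abaabaa
  sorted[9] = abaaabaaaba$aba
  sorted[10] = abaabaaabaaaba$
  sorted[11] = ba$abaabaaabaaa
  sorted[12] = baaaba$abaabaaa
  sorted[13] = baaabaaaba$abaa
  sorted[14] = baabaaabaaaba$a
sorted[9] = abaaabaaaba$aba

Answer: abaaabaaaba$aba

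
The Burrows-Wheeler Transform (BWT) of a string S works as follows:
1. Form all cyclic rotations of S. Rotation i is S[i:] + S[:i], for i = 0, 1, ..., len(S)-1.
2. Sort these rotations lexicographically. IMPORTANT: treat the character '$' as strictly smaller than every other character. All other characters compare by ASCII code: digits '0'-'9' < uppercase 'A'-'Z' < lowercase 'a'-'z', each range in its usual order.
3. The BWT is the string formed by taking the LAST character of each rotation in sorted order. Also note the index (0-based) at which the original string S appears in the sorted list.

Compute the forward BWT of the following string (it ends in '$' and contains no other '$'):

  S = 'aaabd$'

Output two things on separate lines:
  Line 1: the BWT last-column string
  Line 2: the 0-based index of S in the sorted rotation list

Answer: d$aaab
1

Derivation:
All 6 rotations (rotation i = S[i:]+S[:i]):
  rot[0] = aaabd$
  rot[1] = aabd$a
  rot[2] = abd$aa
  rot[3] = bd$aaa
  rot[4] = d$aaab
  rot[5] = $aaabd
Sorted (with $ < everything):
  sorted[0] = $aaabd  (last char: 'd')
  sorted[1] = aaabd$  (last char: '$')
  sorted[2] = aabd$a  (last char: 'a')
  sorted[3] = abd$aa  (last char: 'a')
  sorted[4] = bd$aaa  (last char: 'a')
  sorted[5] = d$aaab  (last char: 'b')
Last column: d$aaab
Original string S is at sorted index 1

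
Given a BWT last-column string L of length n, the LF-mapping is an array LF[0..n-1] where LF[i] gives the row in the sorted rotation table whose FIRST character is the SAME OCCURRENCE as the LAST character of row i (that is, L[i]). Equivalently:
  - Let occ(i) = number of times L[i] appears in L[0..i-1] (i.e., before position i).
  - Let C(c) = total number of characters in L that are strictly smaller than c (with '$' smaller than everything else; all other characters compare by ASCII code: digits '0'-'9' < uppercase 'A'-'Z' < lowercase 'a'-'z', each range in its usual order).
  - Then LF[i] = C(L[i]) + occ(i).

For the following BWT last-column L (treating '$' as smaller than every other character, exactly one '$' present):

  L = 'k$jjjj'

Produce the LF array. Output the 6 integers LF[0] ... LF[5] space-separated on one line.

Answer: 5 0 1 2 3 4

Derivation:
Char counts: '$':1, 'j':4, 'k':1
C (first-col start): C('$')=0, C('j')=1, C('k')=5
L[0]='k': occ=0, LF[0]=C('k')+0=5+0=5
L[1]='$': occ=0, LF[1]=C('$')+0=0+0=0
L[2]='j': occ=0, LF[2]=C('j')+0=1+0=1
L[3]='j': occ=1, LF[3]=C('j')+1=1+1=2
L[4]='j': occ=2, LF[4]=C('j')+2=1+2=3
L[5]='j': occ=3, LF[5]=C('j')+3=1+3=4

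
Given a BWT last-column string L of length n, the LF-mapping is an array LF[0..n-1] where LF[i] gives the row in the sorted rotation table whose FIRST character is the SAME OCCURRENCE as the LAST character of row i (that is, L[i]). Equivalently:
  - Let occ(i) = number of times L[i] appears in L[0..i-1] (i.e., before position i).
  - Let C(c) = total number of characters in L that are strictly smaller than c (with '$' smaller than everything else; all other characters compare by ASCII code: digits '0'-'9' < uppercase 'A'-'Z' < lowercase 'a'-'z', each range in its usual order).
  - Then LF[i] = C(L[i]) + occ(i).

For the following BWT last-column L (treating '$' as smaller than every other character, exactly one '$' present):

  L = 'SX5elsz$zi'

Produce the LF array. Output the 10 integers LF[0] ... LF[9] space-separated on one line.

Answer: 2 3 1 4 6 7 8 0 9 5

Derivation:
Char counts: '$':1, '5':1, 'S':1, 'X':1, 'e':1, 'i':1, 'l':1, 's':1, 'z':2
C (first-col start): C('$')=0, C('5')=1, C('S')=2, C('X')=3, C('e')=4, C('i')=5, C('l')=6, C('s')=7, C('z')=8
L[0]='S': occ=0, LF[0]=C('S')+0=2+0=2
L[1]='X': occ=0, LF[1]=C('X')+0=3+0=3
L[2]='5': occ=0, LF[2]=C('5')+0=1+0=1
L[3]='e': occ=0, LF[3]=C('e')+0=4+0=4
L[4]='l': occ=0, LF[4]=C('l')+0=6+0=6
L[5]='s': occ=0, LF[5]=C('s')+0=7+0=7
L[6]='z': occ=0, LF[6]=C('z')+0=8+0=8
L[7]='$': occ=0, LF[7]=C('$')+0=0+0=0
L[8]='z': occ=1, LF[8]=C('z')+1=8+1=9
L[9]='i': occ=0, LF[9]=C('i')+0=5+0=5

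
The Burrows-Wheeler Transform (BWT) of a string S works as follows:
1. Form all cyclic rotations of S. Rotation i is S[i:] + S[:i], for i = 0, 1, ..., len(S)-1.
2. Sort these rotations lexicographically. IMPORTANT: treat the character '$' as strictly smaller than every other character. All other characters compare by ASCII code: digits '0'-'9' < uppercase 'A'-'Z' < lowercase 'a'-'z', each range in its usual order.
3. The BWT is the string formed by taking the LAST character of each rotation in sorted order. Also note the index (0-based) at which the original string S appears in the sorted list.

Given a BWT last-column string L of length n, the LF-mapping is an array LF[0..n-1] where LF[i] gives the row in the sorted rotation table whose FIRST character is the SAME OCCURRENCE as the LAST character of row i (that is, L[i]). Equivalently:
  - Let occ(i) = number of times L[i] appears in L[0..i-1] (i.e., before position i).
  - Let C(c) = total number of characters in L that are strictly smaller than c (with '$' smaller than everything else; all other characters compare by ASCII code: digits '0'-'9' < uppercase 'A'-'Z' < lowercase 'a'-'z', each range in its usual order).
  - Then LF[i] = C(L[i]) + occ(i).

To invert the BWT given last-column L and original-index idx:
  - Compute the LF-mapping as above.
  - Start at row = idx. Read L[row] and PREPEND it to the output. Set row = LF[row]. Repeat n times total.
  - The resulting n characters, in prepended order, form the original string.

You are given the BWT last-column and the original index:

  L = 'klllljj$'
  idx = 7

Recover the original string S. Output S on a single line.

Answer: lljljlk$

Derivation:
LF mapping: 3 4 5 6 7 1 2 0
Walk LF starting at row 7, prepending L[row]:
  step 1: row=7, L[7]='$', prepend. Next row=LF[7]=0
  step 2: row=0, L[0]='k', prepend. Next row=LF[0]=3
  step 3: row=3, L[3]='l', prepend. Next row=LF[3]=6
  step 4: row=6, L[6]='j', prepend. Next row=LF[6]=2
  step 5: row=2, L[2]='l', prepend. Next row=LF[2]=5
  step 6: row=5, L[5]='j', prepend. Next row=LF[5]=1
  step 7: row=1, L[1]='l', prepend. Next row=LF[1]=4
  step 8: row=4, L[4]='l', prepend. Next row=LF[4]=7
Reversed output: lljljlk$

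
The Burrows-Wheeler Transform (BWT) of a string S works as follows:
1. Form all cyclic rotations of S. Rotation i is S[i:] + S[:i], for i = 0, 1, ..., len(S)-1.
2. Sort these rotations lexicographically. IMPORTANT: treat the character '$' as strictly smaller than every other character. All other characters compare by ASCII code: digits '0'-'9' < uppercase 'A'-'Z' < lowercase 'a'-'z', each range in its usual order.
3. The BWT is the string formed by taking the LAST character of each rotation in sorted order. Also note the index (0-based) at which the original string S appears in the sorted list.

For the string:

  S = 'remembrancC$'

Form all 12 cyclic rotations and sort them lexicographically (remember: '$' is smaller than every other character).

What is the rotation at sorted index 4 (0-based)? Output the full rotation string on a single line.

Answer: cC$remembran

Derivation:
All 12 rotations (rotation i = S[i:]+S[:i]):
  rot[0] = remembrancC$
  rot[1] = emembrancC$r
  rot[2] = membrancC$re
  rot[3] = embrancC$rem
  rot[4] = mbrancC$reme
  rot[5] = brancC$remem
  rot[6] = rancC$rememb
  rot[7] = ancC$remembr
  rot[8] = ncC$remembra
  rot[9] = cC$remembran
  rot[10] = C$remembranc
  rot[11] = $remembrancC
Sorted (with $ < everything):
  sorted[0] = $remembrancC
  sorted[1] = C$remembranc
  sorted[2] = ancC$remembr
  sorted[3] = brancC$remem
  sorted[4] = cC$remembran
  sorted[5] = embrancC$rem
  sorted[6] = emembrancC$r
  sorted[7] = mbrancC$reme
  sorted[8] = membrancC$re
  sorted[9] = ncC$remembra
  sorted[10] = rancC$rememb
  sorted[11] = remembrancC$
sorted[4] = cC$remembran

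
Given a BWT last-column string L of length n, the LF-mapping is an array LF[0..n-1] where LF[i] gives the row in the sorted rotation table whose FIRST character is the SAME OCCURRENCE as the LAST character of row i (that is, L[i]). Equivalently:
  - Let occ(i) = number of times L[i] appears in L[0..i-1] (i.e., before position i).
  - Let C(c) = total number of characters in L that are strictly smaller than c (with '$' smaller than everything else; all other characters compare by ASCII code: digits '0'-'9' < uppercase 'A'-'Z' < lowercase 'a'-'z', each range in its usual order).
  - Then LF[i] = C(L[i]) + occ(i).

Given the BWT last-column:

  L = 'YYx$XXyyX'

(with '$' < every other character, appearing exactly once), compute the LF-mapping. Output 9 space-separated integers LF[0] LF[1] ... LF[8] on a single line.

Answer: 4 5 6 0 1 2 7 8 3

Derivation:
Char counts: '$':1, 'X':3, 'Y':2, 'x':1, 'y':2
C (first-col start): C('$')=0, C('X')=1, C('Y')=4, C('x')=6, C('y')=7
L[0]='Y': occ=0, LF[0]=C('Y')+0=4+0=4
L[1]='Y': occ=1, LF[1]=C('Y')+1=4+1=5
L[2]='x': occ=0, LF[2]=C('x')+0=6+0=6
L[3]='$': occ=0, LF[3]=C('$')+0=0+0=0
L[4]='X': occ=0, LF[4]=C('X')+0=1+0=1
L[5]='X': occ=1, LF[5]=C('X')+1=1+1=2
L[6]='y': occ=0, LF[6]=C('y')+0=7+0=7
L[7]='y': occ=1, LF[7]=C('y')+1=7+1=8
L[8]='X': occ=2, LF[8]=C('X')+2=1+2=3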